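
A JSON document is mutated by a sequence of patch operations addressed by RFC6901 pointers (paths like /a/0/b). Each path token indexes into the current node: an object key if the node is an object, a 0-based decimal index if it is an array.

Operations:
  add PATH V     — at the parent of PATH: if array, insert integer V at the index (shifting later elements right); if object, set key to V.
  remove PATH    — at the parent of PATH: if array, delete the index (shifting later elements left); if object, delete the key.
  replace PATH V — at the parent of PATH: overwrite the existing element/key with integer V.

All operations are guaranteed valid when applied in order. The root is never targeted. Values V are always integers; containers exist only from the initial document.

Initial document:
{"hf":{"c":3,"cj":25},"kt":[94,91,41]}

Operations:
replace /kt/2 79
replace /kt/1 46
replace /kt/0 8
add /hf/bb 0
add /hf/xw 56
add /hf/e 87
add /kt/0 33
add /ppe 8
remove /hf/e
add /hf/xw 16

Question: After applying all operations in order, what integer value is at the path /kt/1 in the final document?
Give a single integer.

After op 1 (replace /kt/2 79): {"hf":{"c":3,"cj":25},"kt":[94,91,79]}
After op 2 (replace /kt/1 46): {"hf":{"c":3,"cj":25},"kt":[94,46,79]}
After op 3 (replace /kt/0 8): {"hf":{"c":3,"cj":25},"kt":[8,46,79]}
After op 4 (add /hf/bb 0): {"hf":{"bb":0,"c":3,"cj":25},"kt":[8,46,79]}
After op 5 (add /hf/xw 56): {"hf":{"bb":0,"c":3,"cj":25,"xw":56},"kt":[8,46,79]}
After op 6 (add /hf/e 87): {"hf":{"bb":0,"c":3,"cj":25,"e":87,"xw":56},"kt":[8,46,79]}
After op 7 (add /kt/0 33): {"hf":{"bb":0,"c":3,"cj":25,"e":87,"xw":56},"kt":[33,8,46,79]}
After op 8 (add /ppe 8): {"hf":{"bb":0,"c":3,"cj":25,"e":87,"xw":56},"kt":[33,8,46,79],"ppe":8}
After op 9 (remove /hf/e): {"hf":{"bb":0,"c":3,"cj":25,"xw":56},"kt":[33,8,46,79],"ppe":8}
After op 10 (add /hf/xw 16): {"hf":{"bb":0,"c":3,"cj":25,"xw":16},"kt":[33,8,46,79],"ppe":8}
Value at /kt/1: 8

Answer: 8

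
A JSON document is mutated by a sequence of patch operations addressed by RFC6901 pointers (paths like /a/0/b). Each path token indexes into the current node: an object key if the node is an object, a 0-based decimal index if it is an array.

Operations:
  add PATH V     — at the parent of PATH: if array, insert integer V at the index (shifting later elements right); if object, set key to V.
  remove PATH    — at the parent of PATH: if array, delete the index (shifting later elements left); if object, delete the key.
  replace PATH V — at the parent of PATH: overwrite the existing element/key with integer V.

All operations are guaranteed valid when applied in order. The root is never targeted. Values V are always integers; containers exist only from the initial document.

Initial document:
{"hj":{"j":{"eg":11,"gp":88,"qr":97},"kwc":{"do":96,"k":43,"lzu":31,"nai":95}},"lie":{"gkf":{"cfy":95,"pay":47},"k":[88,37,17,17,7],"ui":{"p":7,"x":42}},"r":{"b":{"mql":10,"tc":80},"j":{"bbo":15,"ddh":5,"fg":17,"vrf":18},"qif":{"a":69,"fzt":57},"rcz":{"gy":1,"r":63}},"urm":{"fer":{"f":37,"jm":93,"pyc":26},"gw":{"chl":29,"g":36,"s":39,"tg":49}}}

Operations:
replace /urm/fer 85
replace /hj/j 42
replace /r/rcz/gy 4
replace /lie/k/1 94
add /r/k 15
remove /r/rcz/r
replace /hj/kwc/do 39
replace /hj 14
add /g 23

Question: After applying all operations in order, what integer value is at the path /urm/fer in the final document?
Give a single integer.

After op 1 (replace /urm/fer 85): {"hj":{"j":{"eg":11,"gp":88,"qr":97},"kwc":{"do":96,"k":43,"lzu":31,"nai":95}},"lie":{"gkf":{"cfy":95,"pay":47},"k":[88,37,17,17,7],"ui":{"p":7,"x":42}},"r":{"b":{"mql":10,"tc":80},"j":{"bbo":15,"ddh":5,"fg":17,"vrf":18},"qif":{"a":69,"fzt":57},"rcz":{"gy":1,"r":63}},"urm":{"fer":85,"gw":{"chl":29,"g":36,"s":39,"tg":49}}}
After op 2 (replace /hj/j 42): {"hj":{"j":42,"kwc":{"do":96,"k":43,"lzu":31,"nai":95}},"lie":{"gkf":{"cfy":95,"pay":47},"k":[88,37,17,17,7],"ui":{"p":7,"x":42}},"r":{"b":{"mql":10,"tc":80},"j":{"bbo":15,"ddh":5,"fg":17,"vrf":18},"qif":{"a":69,"fzt":57},"rcz":{"gy":1,"r":63}},"urm":{"fer":85,"gw":{"chl":29,"g":36,"s":39,"tg":49}}}
After op 3 (replace /r/rcz/gy 4): {"hj":{"j":42,"kwc":{"do":96,"k":43,"lzu":31,"nai":95}},"lie":{"gkf":{"cfy":95,"pay":47},"k":[88,37,17,17,7],"ui":{"p":7,"x":42}},"r":{"b":{"mql":10,"tc":80},"j":{"bbo":15,"ddh":5,"fg":17,"vrf":18},"qif":{"a":69,"fzt":57},"rcz":{"gy":4,"r":63}},"urm":{"fer":85,"gw":{"chl":29,"g":36,"s":39,"tg":49}}}
After op 4 (replace /lie/k/1 94): {"hj":{"j":42,"kwc":{"do":96,"k":43,"lzu":31,"nai":95}},"lie":{"gkf":{"cfy":95,"pay":47},"k":[88,94,17,17,7],"ui":{"p":7,"x":42}},"r":{"b":{"mql":10,"tc":80},"j":{"bbo":15,"ddh":5,"fg":17,"vrf":18},"qif":{"a":69,"fzt":57},"rcz":{"gy":4,"r":63}},"urm":{"fer":85,"gw":{"chl":29,"g":36,"s":39,"tg":49}}}
After op 5 (add /r/k 15): {"hj":{"j":42,"kwc":{"do":96,"k":43,"lzu":31,"nai":95}},"lie":{"gkf":{"cfy":95,"pay":47},"k":[88,94,17,17,7],"ui":{"p":7,"x":42}},"r":{"b":{"mql":10,"tc":80},"j":{"bbo":15,"ddh":5,"fg":17,"vrf":18},"k":15,"qif":{"a":69,"fzt":57},"rcz":{"gy":4,"r":63}},"urm":{"fer":85,"gw":{"chl":29,"g":36,"s":39,"tg":49}}}
After op 6 (remove /r/rcz/r): {"hj":{"j":42,"kwc":{"do":96,"k":43,"lzu":31,"nai":95}},"lie":{"gkf":{"cfy":95,"pay":47},"k":[88,94,17,17,7],"ui":{"p":7,"x":42}},"r":{"b":{"mql":10,"tc":80},"j":{"bbo":15,"ddh":5,"fg":17,"vrf":18},"k":15,"qif":{"a":69,"fzt":57},"rcz":{"gy":4}},"urm":{"fer":85,"gw":{"chl":29,"g":36,"s":39,"tg":49}}}
After op 7 (replace /hj/kwc/do 39): {"hj":{"j":42,"kwc":{"do":39,"k":43,"lzu":31,"nai":95}},"lie":{"gkf":{"cfy":95,"pay":47},"k":[88,94,17,17,7],"ui":{"p":7,"x":42}},"r":{"b":{"mql":10,"tc":80},"j":{"bbo":15,"ddh":5,"fg":17,"vrf":18},"k":15,"qif":{"a":69,"fzt":57},"rcz":{"gy":4}},"urm":{"fer":85,"gw":{"chl":29,"g":36,"s":39,"tg":49}}}
After op 8 (replace /hj 14): {"hj":14,"lie":{"gkf":{"cfy":95,"pay":47},"k":[88,94,17,17,7],"ui":{"p":7,"x":42}},"r":{"b":{"mql":10,"tc":80},"j":{"bbo":15,"ddh":5,"fg":17,"vrf":18},"k":15,"qif":{"a":69,"fzt":57},"rcz":{"gy":4}},"urm":{"fer":85,"gw":{"chl":29,"g":36,"s":39,"tg":49}}}
After op 9 (add /g 23): {"g":23,"hj":14,"lie":{"gkf":{"cfy":95,"pay":47},"k":[88,94,17,17,7],"ui":{"p":7,"x":42}},"r":{"b":{"mql":10,"tc":80},"j":{"bbo":15,"ddh":5,"fg":17,"vrf":18},"k":15,"qif":{"a":69,"fzt":57},"rcz":{"gy":4}},"urm":{"fer":85,"gw":{"chl":29,"g":36,"s":39,"tg":49}}}
Value at /urm/fer: 85

Answer: 85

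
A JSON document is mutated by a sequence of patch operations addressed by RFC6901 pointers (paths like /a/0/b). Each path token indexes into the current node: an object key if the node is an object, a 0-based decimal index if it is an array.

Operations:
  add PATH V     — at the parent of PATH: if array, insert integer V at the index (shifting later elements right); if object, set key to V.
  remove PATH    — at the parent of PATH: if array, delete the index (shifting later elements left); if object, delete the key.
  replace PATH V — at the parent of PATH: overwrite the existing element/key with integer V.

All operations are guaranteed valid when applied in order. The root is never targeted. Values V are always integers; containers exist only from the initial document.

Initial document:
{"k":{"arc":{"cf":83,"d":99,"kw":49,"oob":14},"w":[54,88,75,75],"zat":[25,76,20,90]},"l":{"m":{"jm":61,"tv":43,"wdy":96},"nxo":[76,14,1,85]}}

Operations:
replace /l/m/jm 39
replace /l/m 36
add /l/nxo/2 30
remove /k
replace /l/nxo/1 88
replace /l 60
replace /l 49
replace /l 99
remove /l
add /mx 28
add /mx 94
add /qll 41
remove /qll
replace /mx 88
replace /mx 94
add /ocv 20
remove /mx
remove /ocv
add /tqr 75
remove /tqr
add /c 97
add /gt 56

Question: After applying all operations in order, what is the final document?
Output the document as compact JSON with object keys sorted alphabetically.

Answer: {"c":97,"gt":56}

Derivation:
After op 1 (replace /l/m/jm 39): {"k":{"arc":{"cf":83,"d":99,"kw":49,"oob":14},"w":[54,88,75,75],"zat":[25,76,20,90]},"l":{"m":{"jm":39,"tv":43,"wdy":96},"nxo":[76,14,1,85]}}
After op 2 (replace /l/m 36): {"k":{"arc":{"cf":83,"d":99,"kw":49,"oob":14},"w":[54,88,75,75],"zat":[25,76,20,90]},"l":{"m":36,"nxo":[76,14,1,85]}}
After op 3 (add /l/nxo/2 30): {"k":{"arc":{"cf":83,"d":99,"kw":49,"oob":14},"w":[54,88,75,75],"zat":[25,76,20,90]},"l":{"m":36,"nxo":[76,14,30,1,85]}}
After op 4 (remove /k): {"l":{"m":36,"nxo":[76,14,30,1,85]}}
After op 5 (replace /l/nxo/1 88): {"l":{"m":36,"nxo":[76,88,30,1,85]}}
After op 6 (replace /l 60): {"l":60}
After op 7 (replace /l 49): {"l":49}
After op 8 (replace /l 99): {"l":99}
After op 9 (remove /l): {}
After op 10 (add /mx 28): {"mx":28}
After op 11 (add /mx 94): {"mx":94}
After op 12 (add /qll 41): {"mx":94,"qll":41}
After op 13 (remove /qll): {"mx":94}
After op 14 (replace /mx 88): {"mx":88}
After op 15 (replace /mx 94): {"mx":94}
After op 16 (add /ocv 20): {"mx":94,"ocv":20}
After op 17 (remove /mx): {"ocv":20}
After op 18 (remove /ocv): {}
After op 19 (add /tqr 75): {"tqr":75}
After op 20 (remove /tqr): {}
After op 21 (add /c 97): {"c":97}
After op 22 (add /gt 56): {"c":97,"gt":56}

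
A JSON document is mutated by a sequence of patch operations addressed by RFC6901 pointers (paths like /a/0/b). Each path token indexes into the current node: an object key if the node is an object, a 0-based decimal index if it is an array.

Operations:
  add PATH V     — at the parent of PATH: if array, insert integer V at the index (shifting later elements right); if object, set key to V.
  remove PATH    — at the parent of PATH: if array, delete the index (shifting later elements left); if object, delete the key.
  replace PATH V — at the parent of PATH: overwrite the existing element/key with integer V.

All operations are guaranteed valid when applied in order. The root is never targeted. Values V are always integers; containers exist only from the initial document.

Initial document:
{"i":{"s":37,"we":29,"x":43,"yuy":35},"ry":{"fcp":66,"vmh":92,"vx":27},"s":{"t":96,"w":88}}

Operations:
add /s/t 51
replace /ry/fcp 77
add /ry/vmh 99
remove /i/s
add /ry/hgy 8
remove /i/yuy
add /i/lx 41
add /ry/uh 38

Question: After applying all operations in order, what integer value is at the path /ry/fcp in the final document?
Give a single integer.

Answer: 77

Derivation:
After op 1 (add /s/t 51): {"i":{"s":37,"we":29,"x":43,"yuy":35},"ry":{"fcp":66,"vmh":92,"vx":27},"s":{"t":51,"w":88}}
After op 2 (replace /ry/fcp 77): {"i":{"s":37,"we":29,"x":43,"yuy":35},"ry":{"fcp":77,"vmh":92,"vx":27},"s":{"t":51,"w":88}}
After op 3 (add /ry/vmh 99): {"i":{"s":37,"we":29,"x":43,"yuy":35},"ry":{"fcp":77,"vmh":99,"vx":27},"s":{"t":51,"w":88}}
After op 4 (remove /i/s): {"i":{"we":29,"x":43,"yuy":35},"ry":{"fcp":77,"vmh":99,"vx":27},"s":{"t":51,"w":88}}
After op 5 (add /ry/hgy 8): {"i":{"we":29,"x":43,"yuy":35},"ry":{"fcp":77,"hgy":8,"vmh":99,"vx":27},"s":{"t":51,"w":88}}
After op 6 (remove /i/yuy): {"i":{"we":29,"x":43},"ry":{"fcp":77,"hgy":8,"vmh":99,"vx":27},"s":{"t":51,"w":88}}
After op 7 (add /i/lx 41): {"i":{"lx":41,"we":29,"x":43},"ry":{"fcp":77,"hgy":8,"vmh":99,"vx":27},"s":{"t":51,"w":88}}
After op 8 (add /ry/uh 38): {"i":{"lx":41,"we":29,"x":43},"ry":{"fcp":77,"hgy":8,"uh":38,"vmh":99,"vx":27},"s":{"t":51,"w":88}}
Value at /ry/fcp: 77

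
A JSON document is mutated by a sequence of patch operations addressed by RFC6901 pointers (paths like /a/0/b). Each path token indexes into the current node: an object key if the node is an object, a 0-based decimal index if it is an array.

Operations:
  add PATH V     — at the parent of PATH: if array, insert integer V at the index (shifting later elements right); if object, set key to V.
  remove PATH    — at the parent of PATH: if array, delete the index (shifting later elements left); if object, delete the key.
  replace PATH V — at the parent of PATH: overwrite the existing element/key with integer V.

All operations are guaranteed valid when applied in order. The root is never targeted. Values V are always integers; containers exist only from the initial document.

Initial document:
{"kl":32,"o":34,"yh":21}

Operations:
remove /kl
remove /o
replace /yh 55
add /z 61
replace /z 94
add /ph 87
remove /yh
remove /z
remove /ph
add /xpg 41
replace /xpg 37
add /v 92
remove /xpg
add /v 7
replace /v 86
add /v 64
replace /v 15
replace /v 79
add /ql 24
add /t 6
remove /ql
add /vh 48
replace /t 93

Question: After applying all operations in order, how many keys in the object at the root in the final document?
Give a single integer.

Answer: 3

Derivation:
After op 1 (remove /kl): {"o":34,"yh":21}
After op 2 (remove /o): {"yh":21}
After op 3 (replace /yh 55): {"yh":55}
After op 4 (add /z 61): {"yh":55,"z":61}
After op 5 (replace /z 94): {"yh":55,"z":94}
After op 6 (add /ph 87): {"ph":87,"yh":55,"z":94}
After op 7 (remove /yh): {"ph":87,"z":94}
After op 8 (remove /z): {"ph":87}
After op 9 (remove /ph): {}
After op 10 (add /xpg 41): {"xpg":41}
After op 11 (replace /xpg 37): {"xpg":37}
After op 12 (add /v 92): {"v":92,"xpg":37}
After op 13 (remove /xpg): {"v":92}
After op 14 (add /v 7): {"v":7}
After op 15 (replace /v 86): {"v":86}
After op 16 (add /v 64): {"v":64}
After op 17 (replace /v 15): {"v":15}
After op 18 (replace /v 79): {"v":79}
After op 19 (add /ql 24): {"ql":24,"v":79}
After op 20 (add /t 6): {"ql":24,"t":6,"v":79}
After op 21 (remove /ql): {"t":6,"v":79}
After op 22 (add /vh 48): {"t":6,"v":79,"vh":48}
After op 23 (replace /t 93): {"t":93,"v":79,"vh":48}
Size at the root: 3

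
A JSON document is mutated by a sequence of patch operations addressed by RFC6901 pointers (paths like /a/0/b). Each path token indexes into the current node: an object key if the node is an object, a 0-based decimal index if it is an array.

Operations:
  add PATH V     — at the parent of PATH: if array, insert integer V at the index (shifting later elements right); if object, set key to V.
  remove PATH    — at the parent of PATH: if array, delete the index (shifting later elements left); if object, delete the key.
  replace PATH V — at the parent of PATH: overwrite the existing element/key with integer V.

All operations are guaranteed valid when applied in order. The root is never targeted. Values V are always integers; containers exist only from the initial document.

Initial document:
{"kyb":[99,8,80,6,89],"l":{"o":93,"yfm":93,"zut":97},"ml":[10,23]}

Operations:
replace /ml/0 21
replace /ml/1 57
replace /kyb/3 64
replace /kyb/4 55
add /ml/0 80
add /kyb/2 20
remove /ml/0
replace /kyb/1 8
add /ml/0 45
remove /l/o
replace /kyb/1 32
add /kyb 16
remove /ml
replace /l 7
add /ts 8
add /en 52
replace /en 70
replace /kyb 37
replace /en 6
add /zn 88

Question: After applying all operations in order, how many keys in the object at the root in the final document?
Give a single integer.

After op 1 (replace /ml/0 21): {"kyb":[99,8,80,6,89],"l":{"o":93,"yfm":93,"zut":97},"ml":[21,23]}
After op 2 (replace /ml/1 57): {"kyb":[99,8,80,6,89],"l":{"o":93,"yfm":93,"zut":97},"ml":[21,57]}
After op 3 (replace /kyb/3 64): {"kyb":[99,8,80,64,89],"l":{"o":93,"yfm":93,"zut":97},"ml":[21,57]}
After op 4 (replace /kyb/4 55): {"kyb":[99,8,80,64,55],"l":{"o":93,"yfm":93,"zut":97},"ml":[21,57]}
After op 5 (add /ml/0 80): {"kyb":[99,8,80,64,55],"l":{"o":93,"yfm":93,"zut":97},"ml":[80,21,57]}
After op 6 (add /kyb/2 20): {"kyb":[99,8,20,80,64,55],"l":{"o":93,"yfm":93,"zut":97},"ml":[80,21,57]}
After op 7 (remove /ml/0): {"kyb":[99,8,20,80,64,55],"l":{"o":93,"yfm":93,"zut":97},"ml":[21,57]}
After op 8 (replace /kyb/1 8): {"kyb":[99,8,20,80,64,55],"l":{"o":93,"yfm":93,"zut":97},"ml":[21,57]}
After op 9 (add /ml/0 45): {"kyb":[99,8,20,80,64,55],"l":{"o":93,"yfm":93,"zut":97},"ml":[45,21,57]}
After op 10 (remove /l/o): {"kyb":[99,8,20,80,64,55],"l":{"yfm":93,"zut":97},"ml":[45,21,57]}
After op 11 (replace /kyb/1 32): {"kyb":[99,32,20,80,64,55],"l":{"yfm":93,"zut":97},"ml":[45,21,57]}
After op 12 (add /kyb 16): {"kyb":16,"l":{"yfm":93,"zut":97},"ml":[45,21,57]}
After op 13 (remove /ml): {"kyb":16,"l":{"yfm":93,"zut":97}}
After op 14 (replace /l 7): {"kyb":16,"l":7}
After op 15 (add /ts 8): {"kyb":16,"l":7,"ts":8}
After op 16 (add /en 52): {"en":52,"kyb":16,"l":7,"ts":8}
After op 17 (replace /en 70): {"en":70,"kyb":16,"l":7,"ts":8}
After op 18 (replace /kyb 37): {"en":70,"kyb":37,"l":7,"ts":8}
After op 19 (replace /en 6): {"en":6,"kyb":37,"l":7,"ts":8}
After op 20 (add /zn 88): {"en":6,"kyb":37,"l":7,"ts":8,"zn":88}
Size at the root: 5

Answer: 5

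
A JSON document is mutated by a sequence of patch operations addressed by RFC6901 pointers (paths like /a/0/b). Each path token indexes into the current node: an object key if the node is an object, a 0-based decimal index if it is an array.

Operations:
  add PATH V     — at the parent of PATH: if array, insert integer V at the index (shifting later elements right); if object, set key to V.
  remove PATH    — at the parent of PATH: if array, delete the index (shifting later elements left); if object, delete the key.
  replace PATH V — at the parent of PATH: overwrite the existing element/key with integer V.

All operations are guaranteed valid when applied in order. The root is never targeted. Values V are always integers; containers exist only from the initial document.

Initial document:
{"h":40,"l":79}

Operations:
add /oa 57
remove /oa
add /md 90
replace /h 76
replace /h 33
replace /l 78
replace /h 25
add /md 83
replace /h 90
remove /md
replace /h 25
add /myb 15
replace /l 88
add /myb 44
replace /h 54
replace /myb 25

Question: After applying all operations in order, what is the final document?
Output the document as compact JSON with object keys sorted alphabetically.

After op 1 (add /oa 57): {"h":40,"l":79,"oa":57}
After op 2 (remove /oa): {"h":40,"l":79}
After op 3 (add /md 90): {"h":40,"l":79,"md":90}
After op 4 (replace /h 76): {"h":76,"l":79,"md":90}
After op 5 (replace /h 33): {"h":33,"l":79,"md":90}
After op 6 (replace /l 78): {"h":33,"l":78,"md":90}
After op 7 (replace /h 25): {"h":25,"l":78,"md":90}
After op 8 (add /md 83): {"h":25,"l":78,"md":83}
After op 9 (replace /h 90): {"h":90,"l":78,"md":83}
After op 10 (remove /md): {"h":90,"l":78}
After op 11 (replace /h 25): {"h":25,"l":78}
After op 12 (add /myb 15): {"h":25,"l":78,"myb":15}
After op 13 (replace /l 88): {"h":25,"l":88,"myb":15}
After op 14 (add /myb 44): {"h":25,"l":88,"myb":44}
After op 15 (replace /h 54): {"h":54,"l":88,"myb":44}
After op 16 (replace /myb 25): {"h":54,"l":88,"myb":25}

Answer: {"h":54,"l":88,"myb":25}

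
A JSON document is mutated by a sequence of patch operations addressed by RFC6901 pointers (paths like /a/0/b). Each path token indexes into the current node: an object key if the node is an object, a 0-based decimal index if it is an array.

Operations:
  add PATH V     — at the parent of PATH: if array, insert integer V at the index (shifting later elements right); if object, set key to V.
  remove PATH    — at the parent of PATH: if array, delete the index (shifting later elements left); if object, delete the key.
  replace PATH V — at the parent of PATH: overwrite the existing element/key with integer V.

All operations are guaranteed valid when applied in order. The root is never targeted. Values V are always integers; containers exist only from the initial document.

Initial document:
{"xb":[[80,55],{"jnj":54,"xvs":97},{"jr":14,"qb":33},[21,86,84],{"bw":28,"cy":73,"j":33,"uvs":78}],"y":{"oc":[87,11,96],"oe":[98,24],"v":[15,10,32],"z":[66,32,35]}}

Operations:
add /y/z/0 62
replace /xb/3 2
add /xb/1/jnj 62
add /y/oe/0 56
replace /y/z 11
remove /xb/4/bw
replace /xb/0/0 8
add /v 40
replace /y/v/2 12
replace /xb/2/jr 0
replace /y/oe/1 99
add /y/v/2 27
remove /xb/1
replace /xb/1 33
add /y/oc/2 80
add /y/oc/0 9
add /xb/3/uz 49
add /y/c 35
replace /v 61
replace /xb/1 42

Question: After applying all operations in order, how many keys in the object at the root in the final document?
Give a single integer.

After op 1 (add /y/z/0 62): {"xb":[[80,55],{"jnj":54,"xvs":97},{"jr":14,"qb":33},[21,86,84],{"bw":28,"cy":73,"j":33,"uvs":78}],"y":{"oc":[87,11,96],"oe":[98,24],"v":[15,10,32],"z":[62,66,32,35]}}
After op 2 (replace /xb/3 2): {"xb":[[80,55],{"jnj":54,"xvs":97},{"jr":14,"qb":33},2,{"bw":28,"cy":73,"j":33,"uvs":78}],"y":{"oc":[87,11,96],"oe":[98,24],"v":[15,10,32],"z":[62,66,32,35]}}
After op 3 (add /xb/1/jnj 62): {"xb":[[80,55],{"jnj":62,"xvs":97},{"jr":14,"qb":33},2,{"bw":28,"cy":73,"j":33,"uvs":78}],"y":{"oc":[87,11,96],"oe":[98,24],"v":[15,10,32],"z":[62,66,32,35]}}
After op 4 (add /y/oe/0 56): {"xb":[[80,55],{"jnj":62,"xvs":97},{"jr":14,"qb":33},2,{"bw":28,"cy":73,"j":33,"uvs":78}],"y":{"oc":[87,11,96],"oe":[56,98,24],"v":[15,10,32],"z":[62,66,32,35]}}
After op 5 (replace /y/z 11): {"xb":[[80,55],{"jnj":62,"xvs":97},{"jr":14,"qb":33},2,{"bw":28,"cy":73,"j":33,"uvs":78}],"y":{"oc":[87,11,96],"oe":[56,98,24],"v":[15,10,32],"z":11}}
After op 6 (remove /xb/4/bw): {"xb":[[80,55],{"jnj":62,"xvs":97},{"jr":14,"qb":33},2,{"cy":73,"j":33,"uvs":78}],"y":{"oc":[87,11,96],"oe":[56,98,24],"v":[15,10,32],"z":11}}
After op 7 (replace /xb/0/0 8): {"xb":[[8,55],{"jnj":62,"xvs":97},{"jr":14,"qb":33},2,{"cy":73,"j":33,"uvs":78}],"y":{"oc":[87,11,96],"oe":[56,98,24],"v":[15,10,32],"z":11}}
After op 8 (add /v 40): {"v":40,"xb":[[8,55],{"jnj":62,"xvs":97},{"jr":14,"qb":33},2,{"cy":73,"j":33,"uvs":78}],"y":{"oc":[87,11,96],"oe":[56,98,24],"v":[15,10,32],"z":11}}
After op 9 (replace /y/v/2 12): {"v":40,"xb":[[8,55],{"jnj":62,"xvs":97},{"jr":14,"qb":33},2,{"cy":73,"j":33,"uvs":78}],"y":{"oc":[87,11,96],"oe":[56,98,24],"v":[15,10,12],"z":11}}
After op 10 (replace /xb/2/jr 0): {"v":40,"xb":[[8,55],{"jnj":62,"xvs":97},{"jr":0,"qb":33},2,{"cy":73,"j":33,"uvs":78}],"y":{"oc":[87,11,96],"oe":[56,98,24],"v":[15,10,12],"z":11}}
After op 11 (replace /y/oe/1 99): {"v":40,"xb":[[8,55],{"jnj":62,"xvs":97},{"jr":0,"qb":33},2,{"cy":73,"j":33,"uvs":78}],"y":{"oc":[87,11,96],"oe":[56,99,24],"v":[15,10,12],"z":11}}
After op 12 (add /y/v/2 27): {"v":40,"xb":[[8,55],{"jnj":62,"xvs":97},{"jr":0,"qb":33},2,{"cy":73,"j":33,"uvs":78}],"y":{"oc":[87,11,96],"oe":[56,99,24],"v":[15,10,27,12],"z":11}}
After op 13 (remove /xb/1): {"v":40,"xb":[[8,55],{"jr":0,"qb":33},2,{"cy":73,"j":33,"uvs":78}],"y":{"oc":[87,11,96],"oe":[56,99,24],"v":[15,10,27,12],"z":11}}
After op 14 (replace /xb/1 33): {"v":40,"xb":[[8,55],33,2,{"cy":73,"j":33,"uvs":78}],"y":{"oc":[87,11,96],"oe":[56,99,24],"v":[15,10,27,12],"z":11}}
After op 15 (add /y/oc/2 80): {"v":40,"xb":[[8,55],33,2,{"cy":73,"j":33,"uvs":78}],"y":{"oc":[87,11,80,96],"oe":[56,99,24],"v":[15,10,27,12],"z":11}}
After op 16 (add /y/oc/0 9): {"v":40,"xb":[[8,55],33,2,{"cy":73,"j":33,"uvs":78}],"y":{"oc":[9,87,11,80,96],"oe":[56,99,24],"v":[15,10,27,12],"z":11}}
After op 17 (add /xb/3/uz 49): {"v":40,"xb":[[8,55],33,2,{"cy":73,"j":33,"uvs":78,"uz":49}],"y":{"oc":[9,87,11,80,96],"oe":[56,99,24],"v":[15,10,27,12],"z":11}}
After op 18 (add /y/c 35): {"v":40,"xb":[[8,55],33,2,{"cy":73,"j":33,"uvs":78,"uz":49}],"y":{"c":35,"oc":[9,87,11,80,96],"oe":[56,99,24],"v":[15,10,27,12],"z":11}}
After op 19 (replace /v 61): {"v":61,"xb":[[8,55],33,2,{"cy":73,"j":33,"uvs":78,"uz":49}],"y":{"c":35,"oc":[9,87,11,80,96],"oe":[56,99,24],"v":[15,10,27,12],"z":11}}
After op 20 (replace /xb/1 42): {"v":61,"xb":[[8,55],42,2,{"cy":73,"j":33,"uvs":78,"uz":49}],"y":{"c":35,"oc":[9,87,11,80,96],"oe":[56,99,24],"v":[15,10,27,12],"z":11}}
Size at the root: 3

Answer: 3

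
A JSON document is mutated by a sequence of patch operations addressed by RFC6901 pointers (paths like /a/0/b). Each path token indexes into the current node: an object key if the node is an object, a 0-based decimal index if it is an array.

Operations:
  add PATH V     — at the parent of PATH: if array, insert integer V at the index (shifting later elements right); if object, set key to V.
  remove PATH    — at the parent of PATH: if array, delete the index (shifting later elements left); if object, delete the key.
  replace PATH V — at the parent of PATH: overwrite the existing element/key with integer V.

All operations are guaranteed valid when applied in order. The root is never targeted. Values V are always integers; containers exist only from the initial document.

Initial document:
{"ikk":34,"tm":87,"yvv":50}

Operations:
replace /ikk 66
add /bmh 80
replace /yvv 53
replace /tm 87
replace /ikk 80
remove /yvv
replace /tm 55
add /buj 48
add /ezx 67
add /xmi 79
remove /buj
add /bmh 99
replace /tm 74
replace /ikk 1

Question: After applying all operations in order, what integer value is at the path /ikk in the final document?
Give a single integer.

Answer: 1

Derivation:
After op 1 (replace /ikk 66): {"ikk":66,"tm":87,"yvv":50}
After op 2 (add /bmh 80): {"bmh":80,"ikk":66,"tm":87,"yvv":50}
After op 3 (replace /yvv 53): {"bmh":80,"ikk":66,"tm":87,"yvv":53}
After op 4 (replace /tm 87): {"bmh":80,"ikk":66,"tm":87,"yvv":53}
After op 5 (replace /ikk 80): {"bmh":80,"ikk":80,"tm":87,"yvv":53}
After op 6 (remove /yvv): {"bmh":80,"ikk":80,"tm":87}
After op 7 (replace /tm 55): {"bmh":80,"ikk":80,"tm":55}
After op 8 (add /buj 48): {"bmh":80,"buj":48,"ikk":80,"tm":55}
After op 9 (add /ezx 67): {"bmh":80,"buj":48,"ezx":67,"ikk":80,"tm":55}
After op 10 (add /xmi 79): {"bmh":80,"buj":48,"ezx":67,"ikk":80,"tm":55,"xmi":79}
After op 11 (remove /buj): {"bmh":80,"ezx":67,"ikk":80,"tm":55,"xmi":79}
After op 12 (add /bmh 99): {"bmh":99,"ezx":67,"ikk":80,"tm":55,"xmi":79}
After op 13 (replace /tm 74): {"bmh":99,"ezx":67,"ikk":80,"tm":74,"xmi":79}
After op 14 (replace /ikk 1): {"bmh":99,"ezx":67,"ikk":1,"tm":74,"xmi":79}
Value at /ikk: 1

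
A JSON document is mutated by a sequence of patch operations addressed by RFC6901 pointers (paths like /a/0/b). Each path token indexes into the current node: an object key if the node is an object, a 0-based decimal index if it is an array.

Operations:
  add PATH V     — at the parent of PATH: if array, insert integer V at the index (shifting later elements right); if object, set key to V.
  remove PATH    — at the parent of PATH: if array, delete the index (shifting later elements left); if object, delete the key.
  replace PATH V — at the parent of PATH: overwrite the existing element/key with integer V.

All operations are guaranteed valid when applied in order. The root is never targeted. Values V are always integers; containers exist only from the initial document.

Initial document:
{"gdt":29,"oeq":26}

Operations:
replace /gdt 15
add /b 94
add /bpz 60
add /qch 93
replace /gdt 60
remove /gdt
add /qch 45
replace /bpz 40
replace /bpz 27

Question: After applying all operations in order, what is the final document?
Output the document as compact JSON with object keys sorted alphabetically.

Answer: {"b":94,"bpz":27,"oeq":26,"qch":45}

Derivation:
After op 1 (replace /gdt 15): {"gdt":15,"oeq":26}
After op 2 (add /b 94): {"b":94,"gdt":15,"oeq":26}
After op 3 (add /bpz 60): {"b":94,"bpz":60,"gdt":15,"oeq":26}
After op 4 (add /qch 93): {"b":94,"bpz":60,"gdt":15,"oeq":26,"qch":93}
After op 5 (replace /gdt 60): {"b":94,"bpz":60,"gdt":60,"oeq":26,"qch":93}
After op 6 (remove /gdt): {"b":94,"bpz":60,"oeq":26,"qch":93}
After op 7 (add /qch 45): {"b":94,"bpz":60,"oeq":26,"qch":45}
After op 8 (replace /bpz 40): {"b":94,"bpz":40,"oeq":26,"qch":45}
After op 9 (replace /bpz 27): {"b":94,"bpz":27,"oeq":26,"qch":45}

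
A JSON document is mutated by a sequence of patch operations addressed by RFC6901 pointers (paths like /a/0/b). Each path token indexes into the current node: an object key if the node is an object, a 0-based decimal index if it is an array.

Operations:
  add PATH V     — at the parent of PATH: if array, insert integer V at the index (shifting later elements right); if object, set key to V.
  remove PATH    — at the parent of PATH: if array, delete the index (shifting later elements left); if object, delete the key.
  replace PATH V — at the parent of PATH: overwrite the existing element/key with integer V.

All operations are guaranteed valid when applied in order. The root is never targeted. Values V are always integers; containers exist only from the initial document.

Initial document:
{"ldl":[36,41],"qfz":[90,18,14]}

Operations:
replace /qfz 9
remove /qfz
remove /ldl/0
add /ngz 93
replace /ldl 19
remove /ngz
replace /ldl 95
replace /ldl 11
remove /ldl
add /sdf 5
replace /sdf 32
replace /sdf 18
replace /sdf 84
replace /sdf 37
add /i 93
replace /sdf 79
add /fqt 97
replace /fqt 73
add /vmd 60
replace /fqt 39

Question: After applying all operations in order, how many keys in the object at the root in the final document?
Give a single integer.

After op 1 (replace /qfz 9): {"ldl":[36,41],"qfz":9}
After op 2 (remove /qfz): {"ldl":[36,41]}
After op 3 (remove /ldl/0): {"ldl":[41]}
After op 4 (add /ngz 93): {"ldl":[41],"ngz":93}
After op 5 (replace /ldl 19): {"ldl":19,"ngz":93}
After op 6 (remove /ngz): {"ldl":19}
After op 7 (replace /ldl 95): {"ldl":95}
After op 8 (replace /ldl 11): {"ldl":11}
After op 9 (remove /ldl): {}
After op 10 (add /sdf 5): {"sdf":5}
After op 11 (replace /sdf 32): {"sdf":32}
After op 12 (replace /sdf 18): {"sdf":18}
After op 13 (replace /sdf 84): {"sdf":84}
After op 14 (replace /sdf 37): {"sdf":37}
After op 15 (add /i 93): {"i":93,"sdf":37}
After op 16 (replace /sdf 79): {"i":93,"sdf":79}
After op 17 (add /fqt 97): {"fqt":97,"i":93,"sdf":79}
After op 18 (replace /fqt 73): {"fqt":73,"i":93,"sdf":79}
After op 19 (add /vmd 60): {"fqt":73,"i":93,"sdf":79,"vmd":60}
After op 20 (replace /fqt 39): {"fqt":39,"i":93,"sdf":79,"vmd":60}
Size at the root: 4

Answer: 4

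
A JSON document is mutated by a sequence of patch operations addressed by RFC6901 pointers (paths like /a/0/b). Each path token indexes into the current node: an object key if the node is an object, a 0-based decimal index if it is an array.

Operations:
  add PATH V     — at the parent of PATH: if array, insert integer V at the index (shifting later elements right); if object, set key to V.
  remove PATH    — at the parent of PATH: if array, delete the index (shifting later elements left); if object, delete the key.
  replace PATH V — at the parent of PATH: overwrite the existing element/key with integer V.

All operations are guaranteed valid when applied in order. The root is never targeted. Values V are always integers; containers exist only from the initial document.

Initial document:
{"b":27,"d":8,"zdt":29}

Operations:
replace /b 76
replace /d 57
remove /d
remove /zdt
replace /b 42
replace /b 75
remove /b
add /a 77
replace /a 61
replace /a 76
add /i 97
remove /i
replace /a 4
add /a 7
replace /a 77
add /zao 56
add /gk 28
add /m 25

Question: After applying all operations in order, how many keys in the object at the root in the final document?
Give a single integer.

After op 1 (replace /b 76): {"b":76,"d":8,"zdt":29}
After op 2 (replace /d 57): {"b":76,"d":57,"zdt":29}
After op 3 (remove /d): {"b":76,"zdt":29}
After op 4 (remove /zdt): {"b":76}
After op 5 (replace /b 42): {"b":42}
After op 6 (replace /b 75): {"b":75}
After op 7 (remove /b): {}
After op 8 (add /a 77): {"a":77}
After op 9 (replace /a 61): {"a":61}
After op 10 (replace /a 76): {"a":76}
After op 11 (add /i 97): {"a":76,"i":97}
After op 12 (remove /i): {"a":76}
After op 13 (replace /a 4): {"a":4}
After op 14 (add /a 7): {"a":7}
After op 15 (replace /a 77): {"a":77}
After op 16 (add /zao 56): {"a":77,"zao":56}
After op 17 (add /gk 28): {"a":77,"gk":28,"zao":56}
After op 18 (add /m 25): {"a":77,"gk":28,"m":25,"zao":56}
Size at the root: 4

Answer: 4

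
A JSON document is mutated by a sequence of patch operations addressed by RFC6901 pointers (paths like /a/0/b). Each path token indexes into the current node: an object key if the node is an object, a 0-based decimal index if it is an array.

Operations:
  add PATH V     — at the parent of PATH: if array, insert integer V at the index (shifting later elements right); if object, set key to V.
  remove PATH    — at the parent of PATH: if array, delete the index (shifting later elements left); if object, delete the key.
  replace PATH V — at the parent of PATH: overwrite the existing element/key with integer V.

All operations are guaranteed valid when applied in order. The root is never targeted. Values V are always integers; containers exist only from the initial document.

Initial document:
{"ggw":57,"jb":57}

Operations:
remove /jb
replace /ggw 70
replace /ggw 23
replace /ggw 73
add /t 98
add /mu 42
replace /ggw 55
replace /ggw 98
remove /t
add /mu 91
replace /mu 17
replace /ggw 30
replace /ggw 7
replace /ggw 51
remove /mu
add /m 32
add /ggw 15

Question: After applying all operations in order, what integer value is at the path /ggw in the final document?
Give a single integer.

Answer: 15

Derivation:
After op 1 (remove /jb): {"ggw":57}
After op 2 (replace /ggw 70): {"ggw":70}
After op 3 (replace /ggw 23): {"ggw":23}
After op 4 (replace /ggw 73): {"ggw":73}
After op 5 (add /t 98): {"ggw":73,"t":98}
After op 6 (add /mu 42): {"ggw":73,"mu":42,"t":98}
After op 7 (replace /ggw 55): {"ggw":55,"mu":42,"t":98}
After op 8 (replace /ggw 98): {"ggw":98,"mu":42,"t":98}
After op 9 (remove /t): {"ggw":98,"mu":42}
After op 10 (add /mu 91): {"ggw":98,"mu":91}
After op 11 (replace /mu 17): {"ggw":98,"mu":17}
After op 12 (replace /ggw 30): {"ggw":30,"mu":17}
After op 13 (replace /ggw 7): {"ggw":7,"mu":17}
After op 14 (replace /ggw 51): {"ggw":51,"mu":17}
After op 15 (remove /mu): {"ggw":51}
After op 16 (add /m 32): {"ggw":51,"m":32}
After op 17 (add /ggw 15): {"ggw":15,"m":32}
Value at /ggw: 15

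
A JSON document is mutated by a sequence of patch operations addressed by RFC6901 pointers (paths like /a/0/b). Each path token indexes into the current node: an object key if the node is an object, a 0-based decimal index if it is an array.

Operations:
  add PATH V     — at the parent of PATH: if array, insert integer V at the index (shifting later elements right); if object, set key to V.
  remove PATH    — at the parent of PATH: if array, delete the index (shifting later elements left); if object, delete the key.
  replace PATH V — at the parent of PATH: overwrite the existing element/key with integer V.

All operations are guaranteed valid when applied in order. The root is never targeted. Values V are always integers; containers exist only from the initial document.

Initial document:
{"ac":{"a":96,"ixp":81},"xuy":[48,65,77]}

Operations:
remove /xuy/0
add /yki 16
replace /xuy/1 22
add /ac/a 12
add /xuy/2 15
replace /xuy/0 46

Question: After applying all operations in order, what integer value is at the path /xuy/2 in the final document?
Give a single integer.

After op 1 (remove /xuy/0): {"ac":{"a":96,"ixp":81},"xuy":[65,77]}
After op 2 (add /yki 16): {"ac":{"a":96,"ixp":81},"xuy":[65,77],"yki":16}
After op 3 (replace /xuy/1 22): {"ac":{"a":96,"ixp":81},"xuy":[65,22],"yki":16}
After op 4 (add /ac/a 12): {"ac":{"a":12,"ixp":81},"xuy":[65,22],"yki":16}
After op 5 (add /xuy/2 15): {"ac":{"a":12,"ixp":81},"xuy":[65,22,15],"yki":16}
After op 6 (replace /xuy/0 46): {"ac":{"a":12,"ixp":81},"xuy":[46,22,15],"yki":16}
Value at /xuy/2: 15

Answer: 15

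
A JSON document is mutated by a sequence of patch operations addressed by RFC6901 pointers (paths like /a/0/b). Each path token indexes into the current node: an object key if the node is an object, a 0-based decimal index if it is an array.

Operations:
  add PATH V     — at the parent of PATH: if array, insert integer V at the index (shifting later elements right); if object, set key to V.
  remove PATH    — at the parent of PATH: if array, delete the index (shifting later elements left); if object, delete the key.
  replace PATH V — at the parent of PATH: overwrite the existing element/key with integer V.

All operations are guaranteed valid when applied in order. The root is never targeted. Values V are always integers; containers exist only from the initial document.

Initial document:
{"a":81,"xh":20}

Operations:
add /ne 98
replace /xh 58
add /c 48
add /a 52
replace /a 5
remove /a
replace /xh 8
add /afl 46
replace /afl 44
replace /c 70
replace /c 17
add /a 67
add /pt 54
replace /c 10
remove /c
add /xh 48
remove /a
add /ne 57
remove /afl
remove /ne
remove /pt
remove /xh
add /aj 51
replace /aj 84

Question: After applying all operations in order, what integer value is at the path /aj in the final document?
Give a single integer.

Answer: 84

Derivation:
After op 1 (add /ne 98): {"a":81,"ne":98,"xh":20}
After op 2 (replace /xh 58): {"a":81,"ne":98,"xh":58}
After op 3 (add /c 48): {"a":81,"c":48,"ne":98,"xh":58}
After op 4 (add /a 52): {"a":52,"c":48,"ne":98,"xh":58}
After op 5 (replace /a 5): {"a":5,"c":48,"ne":98,"xh":58}
After op 6 (remove /a): {"c":48,"ne":98,"xh":58}
After op 7 (replace /xh 8): {"c":48,"ne":98,"xh":8}
After op 8 (add /afl 46): {"afl":46,"c":48,"ne":98,"xh":8}
After op 9 (replace /afl 44): {"afl":44,"c":48,"ne":98,"xh":8}
After op 10 (replace /c 70): {"afl":44,"c":70,"ne":98,"xh":8}
After op 11 (replace /c 17): {"afl":44,"c":17,"ne":98,"xh":8}
After op 12 (add /a 67): {"a":67,"afl":44,"c":17,"ne":98,"xh":8}
After op 13 (add /pt 54): {"a":67,"afl":44,"c":17,"ne":98,"pt":54,"xh":8}
After op 14 (replace /c 10): {"a":67,"afl":44,"c":10,"ne":98,"pt":54,"xh":8}
After op 15 (remove /c): {"a":67,"afl":44,"ne":98,"pt":54,"xh":8}
After op 16 (add /xh 48): {"a":67,"afl":44,"ne":98,"pt":54,"xh":48}
After op 17 (remove /a): {"afl":44,"ne":98,"pt":54,"xh":48}
After op 18 (add /ne 57): {"afl":44,"ne":57,"pt":54,"xh":48}
After op 19 (remove /afl): {"ne":57,"pt":54,"xh":48}
After op 20 (remove /ne): {"pt":54,"xh":48}
After op 21 (remove /pt): {"xh":48}
After op 22 (remove /xh): {}
After op 23 (add /aj 51): {"aj":51}
After op 24 (replace /aj 84): {"aj":84}
Value at /aj: 84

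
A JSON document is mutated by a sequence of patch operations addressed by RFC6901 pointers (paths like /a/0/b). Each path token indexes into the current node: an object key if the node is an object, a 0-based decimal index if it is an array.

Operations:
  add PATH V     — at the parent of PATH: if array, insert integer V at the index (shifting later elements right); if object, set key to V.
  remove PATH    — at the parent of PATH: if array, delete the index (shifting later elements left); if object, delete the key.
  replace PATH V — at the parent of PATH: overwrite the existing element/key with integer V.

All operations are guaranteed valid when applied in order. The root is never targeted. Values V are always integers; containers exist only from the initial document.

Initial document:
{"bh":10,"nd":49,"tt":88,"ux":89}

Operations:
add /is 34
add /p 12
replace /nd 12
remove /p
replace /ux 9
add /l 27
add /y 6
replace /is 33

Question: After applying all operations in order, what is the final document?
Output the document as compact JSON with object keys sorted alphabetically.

Answer: {"bh":10,"is":33,"l":27,"nd":12,"tt":88,"ux":9,"y":6}

Derivation:
After op 1 (add /is 34): {"bh":10,"is":34,"nd":49,"tt":88,"ux":89}
After op 2 (add /p 12): {"bh":10,"is":34,"nd":49,"p":12,"tt":88,"ux":89}
After op 3 (replace /nd 12): {"bh":10,"is":34,"nd":12,"p":12,"tt":88,"ux":89}
After op 4 (remove /p): {"bh":10,"is":34,"nd":12,"tt":88,"ux":89}
After op 5 (replace /ux 9): {"bh":10,"is":34,"nd":12,"tt":88,"ux":9}
After op 6 (add /l 27): {"bh":10,"is":34,"l":27,"nd":12,"tt":88,"ux":9}
After op 7 (add /y 6): {"bh":10,"is":34,"l":27,"nd":12,"tt":88,"ux":9,"y":6}
After op 8 (replace /is 33): {"bh":10,"is":33,"l":27,"nd":12,"tt":88,"ux":9,"y":6}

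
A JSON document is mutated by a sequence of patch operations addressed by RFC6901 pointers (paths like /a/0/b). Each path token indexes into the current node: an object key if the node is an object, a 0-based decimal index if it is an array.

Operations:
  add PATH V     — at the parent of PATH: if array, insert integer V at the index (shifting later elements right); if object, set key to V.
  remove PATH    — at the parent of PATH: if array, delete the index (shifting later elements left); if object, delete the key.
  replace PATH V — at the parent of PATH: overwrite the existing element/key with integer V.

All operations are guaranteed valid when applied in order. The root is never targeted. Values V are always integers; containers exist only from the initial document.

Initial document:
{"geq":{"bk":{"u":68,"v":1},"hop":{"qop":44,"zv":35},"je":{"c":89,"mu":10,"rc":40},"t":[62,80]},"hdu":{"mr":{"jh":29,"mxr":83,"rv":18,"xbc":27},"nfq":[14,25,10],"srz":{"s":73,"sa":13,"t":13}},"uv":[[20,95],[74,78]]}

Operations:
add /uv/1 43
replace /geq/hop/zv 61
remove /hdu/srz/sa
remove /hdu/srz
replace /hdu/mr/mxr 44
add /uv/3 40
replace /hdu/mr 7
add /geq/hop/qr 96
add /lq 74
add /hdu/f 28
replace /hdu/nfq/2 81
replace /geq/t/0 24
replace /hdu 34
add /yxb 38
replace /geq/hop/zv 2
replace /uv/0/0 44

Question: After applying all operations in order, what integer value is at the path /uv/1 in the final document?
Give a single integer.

Answer: 43

Derivation:
After op 1 (add /uv/1 43): {"geq":{"bk":{"u":68,"v":1},"hop":{"qop":44,"zv":35},"je":{"c":89,"mu":10,"rc":40},"t":[62,80]},"hdu":{"mr":{"jh":29,"mxr":83,"rv":18,"xbc":27},"nfq":[14,25,10],"srz":{"s":73,"sa":13,"t":13}},"uv":[[20,95],43,[74,78]]}
After op 2 (replace /geq/hop/zv 61): {"geq":{"bk":{"u":68,"v":1},"hop":{"qop":44,"zv":61},"je":{"c":89,"mu":10,"rc":40},"t":[62,80]},"hdu":{"mr":{"jh":29,"mxr":83,"rv":18,"xbc":27},"nfq":[14,25,10],"srz":{"s":73,"sa":13,"t":13}},"uv":[[20,95],43,[74,78]]}
After op 3 (remove /hdu/srz/sa): {"geq":{"bk":{"u":68,"v":1},"hop":{"qop":44,"zv":61},"je":{"c":89,"mu":10,"rc":40},"t":[62,80]},"hdu":{"mr":{"jh":29,"mxr":83,"rv":18,"xbc":27},"nfq":[14,25,10],"srz":{"s":73,"t":13}},"uv":[[20,95],43,[74,78]]}
After op 4 (remove /hdu/srz): {"geq":{"bk":{"u":68,"v":1},"hop":{"qop":44,"zv":61},"je":{"c":89,"mu":10,"rc":40},"t":[62,80]},"hdu":{"mr":{"jh":29,"mxr":83,"rv":18,"xbc":27},"nfq":[14,25,10]},"uv":[[20,95],43,[74,78]]}
After op 5 (replace /hdu/mr/mxr 44): {"geq":{"bk":{"u":68,"v":1},"hop":{"qop":44,"zv":61},"je":{"c":89,"mu":10,"rc":40},"t":[62,80]},"hdu":{"mr":{"jh":29,"mxr":44,"rv":18,"xbc":27},"nfq":[14,25,10]},"uv":[[20,95],43,[74,78]]}
After op 6 (add /uv/3 40): {"geq":{"bk":{"u":68,"v":1},"hop":{"qop":44,"zv":61},"je":{"c":89,"mu":10,"rc":40},"t":[62,80]},"hdu":{"mr":{"jh":29,"mxr":44,"rv":18,"xbc":27},"nfq":[14,25,10]},"uv":[[20,95],43,[74,78],40]}
After op 7 (replace /hdu/mr 7): {"geq":{"bk":{"u":68,"v":1},"hop":{"qop":44,"zv":61},"je":{"c":89,"mu":10,"rc":40},"t":[62,80]},"hdu":{"mr":7,"nfq":[14,25,10]},"uv":[[20,95],43,[74,78],40]}
After op 8 (add /geq/hop/qr 96): {"geq":{"bk":{"u":68,"v":1},"hop":{"qop":44,"qr":96,"zv":61},"je":{"c":89,"mu":10,"rc":40},"t":[62,80]},"hdu":{"mr":7,"nfq":[14,25,10]},"uv":[[20,95],43,[74,78],40]}
After op 9 (add /lq 74): {"geq":{"bk":{"u":68,"v":1},"hop":{"qop":44,"qr":96,"zv":61},"je":{"c":89,"mu":10,"rc":40},"t":[62,80]},"hdu":{"mr":7,"nfq":[14,25,10]},"lq":74,"uv":[[20,95],43,[74,78],40]}
After op 10 (add /hdu/f 28): {"geq":{"bk":{"u":68,"v":1},"hop":{"qop":44,"qr":96,"zv":61},"je":{"c":89,"mu":10,"rc":40},"t":[62,80]},"hdu":{"f":28,"mr":7,"nfq":[14,25,10]},"lq":74,"uv":[[20,95],43,[74,78],40]}
After op 11 (replace /hdu/nfq/2 81): {"geq":{"bk":{"u":68,"v":1},"hop":{"qop":44,"qr":96,"zv":61},"je":{"c":89,"mu":10,"rc":40},"t":[62,80]},"hdu":{"f":28,"mr":7,"nfq":[14,25,81]},"lq":74,"uv":[[20,95],43,[74,78],40]}
After op 12 (replace /geq/t/0 24): {"geq":{"bk":{"u":68,"v":1},"hop":{"qop":44,"qr":96,"zv":61},"je":{"c":89,"mu":10,"rc":40},"t":[24,80]},"hdu":{"f":28,"mr":7,"nfq":[14,25,81]},"lq":74,"uv":[[20,95],43,[74,78],40]}
After op 13 (replace /hdu 34): {"geq":{"bk":{"u":68,"v":1},"hop":{"qop":44,"qr":96,"zv":61},"je":{"c":89,"mu":10,"rc":40},"t":[24,80]},"hdu":34,"lq":74,"uv":[[20,95],43,[74,78],40]}
After op 14 (add /yxb 38): {"geq":{"bk":{"u":68,"v":1},"hop":{"qop":44,"qr":96,"zv":61},"je":{"c":89,"mu":10,"rc":40},"t":[24,80]},"hdu":34,"lq":74,"uv":[[20,95],43,[74,78],40],"yxb":38}
After op 15 (replace /geq/hop/zv 2): {"geq":{"bk":{"u":68,"v":1},"hop":{"qop":44,"qr":96,"zv":2},"je":{"c":89,"mu":10,"rc":40},"t":[24,80]},"hdu":34,"lq":74,"uv":[[20,95],43,[74,78],40],"yxb":38}
After op 16 (replace /uv/0/0 44): {"geq":{"bk":{"u":68,"v":1},"hop":{"qop":44,"qr":96,"zv":2},"je":{"c":89,"mu":10,"rc":40},"t":[24,80]},"hdu":34,"lq":74,"uv":[[44,95],43,[74,78],40],"yxb":38}
Value at /uv/1: 43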